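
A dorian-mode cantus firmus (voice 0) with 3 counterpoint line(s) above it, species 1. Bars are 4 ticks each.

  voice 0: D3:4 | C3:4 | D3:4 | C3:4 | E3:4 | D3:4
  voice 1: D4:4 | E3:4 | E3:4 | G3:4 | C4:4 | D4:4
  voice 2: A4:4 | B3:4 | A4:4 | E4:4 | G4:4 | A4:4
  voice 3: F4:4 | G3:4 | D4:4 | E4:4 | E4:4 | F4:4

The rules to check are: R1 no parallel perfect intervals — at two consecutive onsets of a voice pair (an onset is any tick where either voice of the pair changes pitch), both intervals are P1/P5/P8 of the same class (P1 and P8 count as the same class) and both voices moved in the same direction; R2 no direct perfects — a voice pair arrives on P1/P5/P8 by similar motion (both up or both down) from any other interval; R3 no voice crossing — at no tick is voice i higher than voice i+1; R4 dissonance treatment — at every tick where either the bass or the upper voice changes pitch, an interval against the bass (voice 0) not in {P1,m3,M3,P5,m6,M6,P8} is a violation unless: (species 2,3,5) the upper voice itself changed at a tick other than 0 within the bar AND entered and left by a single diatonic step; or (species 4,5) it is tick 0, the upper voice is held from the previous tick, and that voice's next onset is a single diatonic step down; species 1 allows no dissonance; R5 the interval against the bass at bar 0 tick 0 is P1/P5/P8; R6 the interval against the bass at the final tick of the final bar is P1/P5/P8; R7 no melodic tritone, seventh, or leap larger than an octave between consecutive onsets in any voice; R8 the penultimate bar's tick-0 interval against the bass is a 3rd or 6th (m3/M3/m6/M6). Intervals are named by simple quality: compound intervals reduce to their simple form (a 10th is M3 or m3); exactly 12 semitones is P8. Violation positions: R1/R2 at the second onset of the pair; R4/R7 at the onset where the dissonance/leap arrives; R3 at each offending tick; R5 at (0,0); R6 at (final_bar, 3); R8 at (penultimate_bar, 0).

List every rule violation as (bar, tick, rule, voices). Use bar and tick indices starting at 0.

(0, 0, R3, (2, 3))
(0, 0, R5, (0, 3))
(0, 1, R3, (2, 3))
(0, 2, R3, (2, 3))
(0, 3, R3, (2, 3))
(1, 0, R1, (1, 2))
(1, 0, R2, (0, 3))
(1, 0, R3, (2, 3))
(1, 0, R4, (0, 2))
(1, 0, R7, (1,))
(1, 0, R7, (2,))
(1, 0, R7, (3,))
(1, 1, R3, (2, 3))
(1, 2, R3, (2, 3))
(1, 3, R3, (2, 3))
(2, 0, R2, (0, 2))
(2, 0, R2, (0, 3))
(2, 0, R2, (2, 3))
(2, 0, R3, (2, 3))
(2, 0, R4, (0, 1))
(2, 0, R7, (2,))
(2, 1, R3, (2, 3))
(2, 2, R3, (2, 3))
(2, 3, R3, (2, 3))
(4, 0, R2, (1, 2))
(4, 0, R3, (2, 3))
(4, 0, R8, (0, 3))
(4, 1, R3, (2, 3))
(4, 2, R3, (2, 3))
(4, 3, R3, (2, 3))
(5, 0, R1, (1, 2))
(5, 0, R3, (2, 3))
(5, 1, R3, (2, 3))
(5, 2, R3, (2, 3))
(5, 3, R3, (2, 3))
(5, 3, R6, (0, 3))

bar 0: v0=D3 v1=D4 v2=A4 v3=F4 downbeat m3
bar 1: v0=C3 v1=E3 v2=B3 v3=G3 downbeat P5
bar 2: v0=D3 v1=E3 v2=A4 v3=D4 downbeat P8
bar 3: v0=C3 v1=G3 v2=E4 v3=E4 downbeat M3
bar 4: v0=E3 v1=C4 v2=G4 v3=E4 downbeat P8
bar 5: v0=D3 v1=D4 v2=A4 v3=F4 downbeat m3
  -> R3 @ bar 0 tick 0 v(2, 3): A4 above F4
  -> R5 @ bar 0 tick 0 v(0, 3): opens on m3
  -> R3 @ bar 0 tick 1 v(2, 3): A4 above F4
  -> R3 @ bar 0 tick 2 v(2, 3): A4 above F4
  -> R3 @ bar 0 tick 3 v(2, 3): A4 above F4
  -> R1 @ bar 1 tick 0 v(1, 2): D4/A4 P5 -> E3/B3 P5 similar
  -> R2 @ bar 1 tick 0 v(0, 3): D3/F4 m3 -> C3/G3 P5 similar
  -> R3 @ bar 1 tick 0 v(2, 3): B3 above G3
  -> R4 @ bar 1 tick 0 v(0, 2): C3/B3 M7 untreated
  -> R7 @ bar 1 tick 0 v(1,): D4->E3 leap 10st
  -> R7 @ bar 1 tick 0 v(2,): A4->B3 leap 10st
  -> R7 @ bar 1 tick 0 v(3,): F4->G3 leap 10st
  -> R3 @ bar 1 tick 1 v(2, 3): B3 above G3
  -> R3 @ bar 1 tick 2 v(2, 3): B3 above G3
  -> R3 @ bar 1 tick 3 v(2, 3): B3 above G3
  -> R2 @ bar 2 tick 0 v(0, 2): C3/B3 M7 -> D3/A4 P5 similar
  -> R2 @ bar 2 tick 0 v(0, 3): C3/G3 P5 -> D3/D4 P8 similar
  -> R2 @ bar 2 tick 0 v(2, 3): B3/G3 M3 -> A4/D4 P5 similar
  -> R3 @ bar 2 tick 0 v(2, 3): A4 above D4
  -> R4 @ bar 2 tick 0 v(0, 1): D3/E3 M2 untreated
  -> R7 @ bar 2 tick 0 v(2,): B3->A4 leap 10st
  -> R3 @ bar 2 tick 1 v(2, 3): A4 above D4
  -> R3 @ bar 2 tick 2 v(2, 3): A4 above D4
  -> R3 @ bar 2 tick 3 v(2, 3): A4 above D4
  -> R2 @ bar 4 tick 0 v(1, 2): G3/E4 M6 -> C4/G4 P5 similar
  -> R3 @ bar 4 tick 0 v(2, 3): G4 above E4
  -> R8 @ bar 4 tick 0 v(0, 3): penult P8 not 3rd/6th
  -> R3 @ bar 4 tick 1 v(2, 3): G4 above E4
  -> R3 @ bar 4 tick 2 v(2, 3): G4 above E4
  -> R3 @ bar 4 tick 3 v(2, 3): G4 above E4
  -> R1 @ bar 5 tick 0 v(1, 2): C4/G4 P5 -> D4/A4 P5 similar
  -> R3 @ bar 5 tick 0 v(2, 3): A4 above F4
  -> R3 @ bar 5 tick 1 v(2, 3): A4 above F4
  -> R3 @ bar 5 tick 2 v(2, 3): A4 above F4
  -> R3 @ bar 5 tick 3 v(2, 3): A4 above F4
  -> R6 @ bar 5 tick 3 v(0, 3): closes on m3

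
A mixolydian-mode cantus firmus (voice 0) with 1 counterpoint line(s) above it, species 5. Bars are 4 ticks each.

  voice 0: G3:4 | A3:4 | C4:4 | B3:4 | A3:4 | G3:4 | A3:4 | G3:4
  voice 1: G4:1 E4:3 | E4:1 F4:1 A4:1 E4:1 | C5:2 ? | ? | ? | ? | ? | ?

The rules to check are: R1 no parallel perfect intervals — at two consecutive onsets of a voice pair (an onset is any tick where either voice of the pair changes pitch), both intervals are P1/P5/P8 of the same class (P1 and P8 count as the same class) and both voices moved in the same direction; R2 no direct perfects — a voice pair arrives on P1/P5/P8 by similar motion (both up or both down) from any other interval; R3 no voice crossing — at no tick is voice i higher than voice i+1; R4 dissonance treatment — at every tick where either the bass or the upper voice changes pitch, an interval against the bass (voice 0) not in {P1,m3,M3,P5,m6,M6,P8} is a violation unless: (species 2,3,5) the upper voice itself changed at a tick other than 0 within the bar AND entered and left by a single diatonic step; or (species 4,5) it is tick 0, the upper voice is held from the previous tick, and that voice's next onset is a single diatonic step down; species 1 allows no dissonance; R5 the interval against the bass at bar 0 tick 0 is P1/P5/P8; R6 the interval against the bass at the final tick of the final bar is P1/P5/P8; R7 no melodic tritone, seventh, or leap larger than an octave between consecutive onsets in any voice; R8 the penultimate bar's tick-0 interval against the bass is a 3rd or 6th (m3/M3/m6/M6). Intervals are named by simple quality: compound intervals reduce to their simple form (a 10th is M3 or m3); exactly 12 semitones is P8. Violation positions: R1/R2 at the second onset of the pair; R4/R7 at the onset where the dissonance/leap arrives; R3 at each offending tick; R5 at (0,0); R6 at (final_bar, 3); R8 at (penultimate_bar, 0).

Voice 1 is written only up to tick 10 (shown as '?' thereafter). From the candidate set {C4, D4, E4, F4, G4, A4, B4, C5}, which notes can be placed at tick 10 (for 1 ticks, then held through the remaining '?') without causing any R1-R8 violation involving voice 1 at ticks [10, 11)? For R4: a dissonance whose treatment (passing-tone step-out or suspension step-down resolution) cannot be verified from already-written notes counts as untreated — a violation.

{A4, C4, C5, E4, G4}

C4: legal
D4: violates R4,R7
E4: legal
F4: violates R4
G4: legal
A4: legal
B4: violates R4
C5: legal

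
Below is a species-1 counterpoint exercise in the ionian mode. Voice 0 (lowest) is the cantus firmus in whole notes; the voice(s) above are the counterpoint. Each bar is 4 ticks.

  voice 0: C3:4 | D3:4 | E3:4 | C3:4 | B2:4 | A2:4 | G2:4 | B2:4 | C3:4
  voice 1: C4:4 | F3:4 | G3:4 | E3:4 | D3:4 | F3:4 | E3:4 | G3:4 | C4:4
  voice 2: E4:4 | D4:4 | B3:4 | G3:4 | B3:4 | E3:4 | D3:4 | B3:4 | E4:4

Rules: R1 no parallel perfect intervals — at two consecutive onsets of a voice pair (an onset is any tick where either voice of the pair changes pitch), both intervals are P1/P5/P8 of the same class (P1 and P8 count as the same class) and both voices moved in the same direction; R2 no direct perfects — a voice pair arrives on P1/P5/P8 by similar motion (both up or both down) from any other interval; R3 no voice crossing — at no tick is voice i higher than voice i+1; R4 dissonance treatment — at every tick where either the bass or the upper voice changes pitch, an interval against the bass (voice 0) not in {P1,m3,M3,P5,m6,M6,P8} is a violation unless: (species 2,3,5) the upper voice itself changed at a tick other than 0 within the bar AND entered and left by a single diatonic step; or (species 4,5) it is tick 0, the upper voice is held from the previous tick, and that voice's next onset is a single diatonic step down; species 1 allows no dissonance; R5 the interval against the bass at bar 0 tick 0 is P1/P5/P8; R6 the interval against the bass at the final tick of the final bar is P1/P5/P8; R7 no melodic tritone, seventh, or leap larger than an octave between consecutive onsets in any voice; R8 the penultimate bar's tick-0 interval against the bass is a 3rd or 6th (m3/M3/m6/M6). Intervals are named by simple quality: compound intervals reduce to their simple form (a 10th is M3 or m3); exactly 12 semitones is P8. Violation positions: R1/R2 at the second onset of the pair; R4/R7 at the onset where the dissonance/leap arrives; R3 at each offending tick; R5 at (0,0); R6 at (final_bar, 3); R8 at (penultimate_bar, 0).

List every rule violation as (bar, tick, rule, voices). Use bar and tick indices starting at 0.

bar 0: v0=C3 v1=C4 v2=E4 downbeat M3
bar 1: v0=D3 v1=F3 v2=D4 downbeat P8
bar 2: v0=E3 v1=G3 v2=B3 downbeat P5
bar 3: v0=C3 v1=E3 v2=G3 downbeat P5
bar 4: v0=B2 v1=D3 v2=B3 downbeat P8
bar 5: v0=A2 v1=F3 v2=E3 downbeat P5
bar 6: v0=G2 v1=E3 v2=D3 downbeat P5
bar 7: v0=B2 v1=G3 v2=B3 downbeat P8
bar 8: v0=C3 v1=C4 v2=E4 downbeat M3
  -> R5 @ bar 0 tick 0 v(0, 2): opens on M3
  -> R1 @ bar 3 tick 0 v(0, 2): E3/B3 P5 -> C3/G3 P5 similar
  -> R2 @ bar 5 tick 0 v(0, 2): B2/B3 P8 -> A2/E3 P5 similar
  -> R3 @ bar 5 tick 0 v(1, 2): F3 above E3
  -> R3 @ bar 5 tick 1 v(1, 2): F3 above E3
  -> R3 @ bar 5 tick 2 v(1, 2): F3 above E3
  -> R3 @ bar 5 tick 3 v(1, 2): F3 above E3
  -> R1 @ bar 6 tick 0 v(0, 2): A2/E3 P5 -> G2/D3 P5 similar
  -> R3 @ bar 6 tick 0 v(1, 2): E3 above D3
  -> R3 @ bar 6 tick 1 v(1, 2): E3 above D3
  -> R3 @ bar 6 tick 2 v(1, 2): E3 above D3
  -> R3 @ bar 6 tick 3 v(1, 2): E3 above D3
  -> R2 @ bar 7 tick 0 v(0, 2): G2/D3 P5 -> B2/B3 P8 similar
  -> R8 @ bar 7 tick 0 v(0, 2): penult P8 not 3rd/6th
  -> R2 @ bar 8 tick 0 v(0, 1): B2/G3 m6 -> C3/C4 P8 similar
  -> R6 @ bar 8 tick 3 v(0, 2): closes on M3

(0, 0, R5, (0, 2))
(3, 0, R1, (0, 2))
(5, 0, R2, (0, 2))
(5, 0, R3, (1, 2))
(5, 1, R3, (1, 2))
(5, 2, R3, (1, 2))
(5, 3, R3, (1, 2))
(6, 0, R1, (0, 2))
(6, 0, R3, (1, 2))
(6, 1, R3, (1, 2))
(6, 2, R3, (1, 2))
(6, 3, R3, (1, 2))
(7, 0, R2, (0, 2))
(7, 0, R8, (0, 2))
(8, 0, R2, (0, 1))
(8, 3, R6, (0, 2))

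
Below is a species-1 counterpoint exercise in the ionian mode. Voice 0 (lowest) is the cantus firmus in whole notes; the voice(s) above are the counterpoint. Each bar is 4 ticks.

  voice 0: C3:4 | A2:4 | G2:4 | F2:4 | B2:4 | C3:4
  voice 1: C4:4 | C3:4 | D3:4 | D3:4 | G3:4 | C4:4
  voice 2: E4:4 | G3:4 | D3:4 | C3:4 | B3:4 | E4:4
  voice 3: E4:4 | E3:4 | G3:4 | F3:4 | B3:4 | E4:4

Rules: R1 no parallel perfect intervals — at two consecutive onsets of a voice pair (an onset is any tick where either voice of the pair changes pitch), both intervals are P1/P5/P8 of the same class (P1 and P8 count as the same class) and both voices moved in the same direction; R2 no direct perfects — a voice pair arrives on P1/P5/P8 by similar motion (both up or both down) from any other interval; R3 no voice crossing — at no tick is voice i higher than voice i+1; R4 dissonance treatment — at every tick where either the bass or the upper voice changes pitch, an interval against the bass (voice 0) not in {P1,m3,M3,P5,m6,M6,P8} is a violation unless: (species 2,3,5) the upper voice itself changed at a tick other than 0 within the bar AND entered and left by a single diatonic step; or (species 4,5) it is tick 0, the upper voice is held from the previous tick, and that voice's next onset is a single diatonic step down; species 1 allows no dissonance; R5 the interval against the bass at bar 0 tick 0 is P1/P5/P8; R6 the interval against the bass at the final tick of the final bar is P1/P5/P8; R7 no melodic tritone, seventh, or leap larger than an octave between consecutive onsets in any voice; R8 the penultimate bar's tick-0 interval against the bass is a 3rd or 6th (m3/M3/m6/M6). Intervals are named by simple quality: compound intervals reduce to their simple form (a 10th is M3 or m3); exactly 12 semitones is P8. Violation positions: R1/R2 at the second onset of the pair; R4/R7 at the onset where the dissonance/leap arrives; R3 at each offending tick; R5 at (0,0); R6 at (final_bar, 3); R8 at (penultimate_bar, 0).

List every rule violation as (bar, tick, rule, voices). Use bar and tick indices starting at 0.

bar 0: v0=C3 v1=C4 v2=E4 v3=E4 downbeat M3
bar 1: v0=A2 v1=C3 v2=G3 v3=E3 downbeat P5
bar 2: v0=G2 v1=D3 v2=D3 v3=G3 downbeat P8
bar 3: v0=F2 v1=D3 v2=C3 v3=F3 downbeat P8
bar 4: v0=B2 v1=G3 v2=B3 v3=B3 downbeat P8
bar 5: v0=C3 v1=C4 v2=E4 v3=E4 downbeat M3
  -> R5 @ bar 0 tick 0 v(0, 2): opens on M3
  -> R5 @ bar 0 tick 0 v(0, 3): opens on M3
  -> R2 @ bar 1 tick 0 v(0, 3): C3/E4 M3 -> A2/E3 P5 similar
  -> R2 @ bar 1 tick 0 v(1, 2): C4/E4 M3 -> C3/G3 P5 similar
  -> R3 @ bar 1 tick 0 v(2, 3): G3 above E3
  -> R4 @ bar 1 tick 0 v(0, 2): A2/G3 m7 untreated
  -> R3 @ bar 1 tick 1 v(2, 3): G3 above E3
  -> R3 @ bar 1 tick 2 v(2, 3): G3 above E3
  -> R3 @ bar 1 tick 3 v(2, 3): G3 above E3
  -> R2 @ bar 2 tick 0 v(0, 2): A2/G3 m7 -> G2/D3 P5 similar
  -> R1 @ bar 3 tick 0 v(0, 2): G2/D3 P5 -> F2/C3 P5 similar
  -> R1 @ bar 3 tick 0 v(0, 3): G2/G3 P8 -> F2/F3 P8 similar
  -> R3 @ bar 3 tick 0 v(1, 2): D3 above C3
  -> R3 @ bar 3 tick 1 v(1, 2): D3 above C3
  -> R3 @ bar 3 tick 2 v(1, 2): D3 above C3
  -> R3 @ bar 3 tick 3 v(1, 2): D3 above C3
  -> R1 @ bar 4 tick 0 v(0, 3): F2/F3 P8 -> B2/B3 P8 similar
  -> R2 @ bar 4 tick 0 v(0, 2): F2/C3 P5 -> B2/B3 P8 similar
  -> R2 @ bar 4 tick 0 v(2, 3): C3/F3 P4 -> B3/B3 P1 similar
  -> R7 @ bar 4 tick 0 v(0,): F2->B2 leap 6st
  -> R7 @ bar 4 tick 0 v(2,): C3->B3 leap 11st
  -> R7 @ bar 4 tick 0 v(3,): F3->B3 leap 6st
  -> R8 @ bar 4 tick 0 v(0, 2): penult P8 not 3rd/6th
  -> R8 @ bar 4 tick 0 v(0, 3): penult P8 not 3rd/6th
  -> R1 @ bar 5 tick 0 v(2, 3): B3/B3 P1 -> E4/E4 P1 similar
  -> R2 @ bar 5 tick 0 v(0, 1): B2/G3 m6 -> C3/C4 P8 similar
  -> R6 @ bar 5 tick 3 v(0, 2): closes on M3
  -> R6 @ bar 5 tick 3 v(0, 3): closes on M3

(0, 0, R5, (0, 2))
(0, 0, R5, (0, 3))
(1, 0, R2, (0, 3))
(1, 0, R2, (1, 2))
(1, 0, R3, (2, 3))
(1, 0, R4, (0, 2))
(1, 1, R3, (2, 3))
(1, 2, R3, (2, 3))
(1, 3, R3, (2, 3))
(2, 0, R2, (0, 2))
(3, 0, R1, (0, 2))
(3, 0, R1, (0, 3))
(3, 0, R3, (1, 2))
(3, 1, R3, (1, 2))
(3, 2, R3, (1, 2))
(3, 3, R3, (1, 2))
(4, 0, R1, (0, 3))
(4, 0, R2, (0, 2))
(4, 0, R2, (2, 3))
(4, 0, R7, (0,))
(4, 0, R7, (2,))
(4, 0, R7, (3,))
(4, 0, R8, (0, 2))
(4, 0, R8, (0, 3))
(5, 0, R1, (2, 3))
(5, 0, R2, (0, 1))
(5, 3, R6, (0, 2))
(5, 3, R6, (0, 3))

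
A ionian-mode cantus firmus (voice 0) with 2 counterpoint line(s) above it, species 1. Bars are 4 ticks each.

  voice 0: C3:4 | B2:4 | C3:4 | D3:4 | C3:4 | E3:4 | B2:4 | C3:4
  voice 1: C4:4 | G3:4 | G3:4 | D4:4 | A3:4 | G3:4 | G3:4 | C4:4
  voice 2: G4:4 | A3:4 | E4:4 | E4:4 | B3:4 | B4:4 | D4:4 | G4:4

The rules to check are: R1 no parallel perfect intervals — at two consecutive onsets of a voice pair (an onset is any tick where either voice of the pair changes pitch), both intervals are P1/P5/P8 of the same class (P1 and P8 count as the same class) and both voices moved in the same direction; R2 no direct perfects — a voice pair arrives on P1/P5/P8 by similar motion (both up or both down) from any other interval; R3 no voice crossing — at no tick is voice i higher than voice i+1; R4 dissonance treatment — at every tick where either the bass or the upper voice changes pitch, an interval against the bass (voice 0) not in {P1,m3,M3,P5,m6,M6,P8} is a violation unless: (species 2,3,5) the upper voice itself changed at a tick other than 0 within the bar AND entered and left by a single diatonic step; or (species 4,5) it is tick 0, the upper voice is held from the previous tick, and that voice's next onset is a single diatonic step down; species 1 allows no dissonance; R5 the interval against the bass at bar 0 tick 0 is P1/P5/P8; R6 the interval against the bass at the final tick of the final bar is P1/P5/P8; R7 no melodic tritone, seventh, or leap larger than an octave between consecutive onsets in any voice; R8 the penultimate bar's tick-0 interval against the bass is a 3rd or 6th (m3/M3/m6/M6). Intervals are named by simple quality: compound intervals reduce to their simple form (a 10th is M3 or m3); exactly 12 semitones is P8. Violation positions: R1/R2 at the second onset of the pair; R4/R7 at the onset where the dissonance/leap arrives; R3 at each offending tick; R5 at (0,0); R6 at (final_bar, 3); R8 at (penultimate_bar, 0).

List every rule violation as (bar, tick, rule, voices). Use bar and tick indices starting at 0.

bar 0: v0=C3 v1=C4 v2=G4 downbeat P5
bar 1: v0=B2 v1=G3 v2=A3 downbeat m7
bar 2: v0=C3 v1=G3 v2=E4 downbeat M3
bar 3: v0=D3 v1=D4 v2=E4 downbeat M2
bar 4: v0=C3 v1=A3 v2=B3 downbeat M7
bar 5: v0=E3 v1=G3 v2=B4 downbeat P5
bar 6: v0=B2 v1=G3 v2=D4 downbeat m3
bar 7: v0=C3 v1=C4 v2=G4 downbeat P5
  -> R4 @ bar 1 tick 0 v(0, 2): B2/A3 m7 untreated
  -> R7 @ bar 1 tick 0 v(2,): G4->A3 leap 10st
  -> R2 @ bar 3 tick 0 v(0, 1): C3/G3 P5 -> D3/D4 P8 similar
  -> R4 @ bar 3 tick 0 v(0, 2): D3/E4 M2 untreated
  -> R4 @ bar 4 tick 0 v(0, 2): C3/B3 M7 untreated
  -> R2 @ bar 5 tick 0 v(0, 2): C3/B3 M7 -> E3/B4 P5 similar
  -> R1 @ bar 7 tick 0 v(1, 2): G3/D4 P5 -> C4/G4 P5 similar
  -> R2 @ bar 7 tick 0 v(0, 1): B2/G3 m6 -> C3/C4 P8 similar
  -> R2 @ bar 7 tick 0 v(0, 2): B2/D4 m3 -> C3/G4 P5 similar

(1, 0, R4, (0, 2))
(1, 0, R7, (2,))
(3, 0, R2, (0, 1))
(3, 0, R4, (0, 2))
(4, 0, R4, (0, 2))
(5, 0, R2, (0, 2))
(7, 0, R1, (1, 2))
(7, 0, R2, (0, 1))
(7, 0, R2, (0, 2))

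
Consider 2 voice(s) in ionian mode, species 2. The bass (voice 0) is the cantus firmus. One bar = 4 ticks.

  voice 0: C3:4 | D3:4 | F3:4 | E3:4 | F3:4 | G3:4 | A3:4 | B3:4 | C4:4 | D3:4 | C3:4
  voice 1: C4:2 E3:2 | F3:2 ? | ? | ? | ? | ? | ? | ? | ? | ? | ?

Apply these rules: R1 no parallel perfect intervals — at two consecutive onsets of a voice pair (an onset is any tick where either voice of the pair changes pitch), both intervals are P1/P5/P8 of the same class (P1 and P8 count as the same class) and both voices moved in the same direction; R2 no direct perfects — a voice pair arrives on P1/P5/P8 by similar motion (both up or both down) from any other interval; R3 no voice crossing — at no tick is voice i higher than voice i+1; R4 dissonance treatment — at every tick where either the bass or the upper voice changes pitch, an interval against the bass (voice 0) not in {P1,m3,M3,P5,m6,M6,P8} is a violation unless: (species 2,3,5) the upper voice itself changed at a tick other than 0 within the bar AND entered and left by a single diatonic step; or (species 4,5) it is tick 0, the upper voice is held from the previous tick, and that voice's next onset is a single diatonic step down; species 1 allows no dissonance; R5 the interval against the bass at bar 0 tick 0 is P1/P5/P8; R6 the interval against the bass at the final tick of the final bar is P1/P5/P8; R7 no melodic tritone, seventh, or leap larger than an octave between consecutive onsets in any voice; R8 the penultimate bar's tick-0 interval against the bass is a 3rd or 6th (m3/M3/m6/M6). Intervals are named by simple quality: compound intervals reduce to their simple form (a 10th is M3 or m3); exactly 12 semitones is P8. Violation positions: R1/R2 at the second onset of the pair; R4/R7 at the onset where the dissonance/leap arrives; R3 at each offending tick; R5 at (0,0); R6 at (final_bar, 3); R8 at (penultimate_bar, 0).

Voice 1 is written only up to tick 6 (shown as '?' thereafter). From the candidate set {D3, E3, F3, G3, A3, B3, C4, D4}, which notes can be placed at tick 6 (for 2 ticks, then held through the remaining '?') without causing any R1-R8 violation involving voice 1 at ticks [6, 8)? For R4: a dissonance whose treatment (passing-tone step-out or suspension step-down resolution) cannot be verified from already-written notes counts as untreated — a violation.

{A3, D3, D4, F3}

D3: legal
E3: violates R4
F3: legal
G3: violates R4
A3: legal
B3: violates R7
C4: violates R4
D4: legal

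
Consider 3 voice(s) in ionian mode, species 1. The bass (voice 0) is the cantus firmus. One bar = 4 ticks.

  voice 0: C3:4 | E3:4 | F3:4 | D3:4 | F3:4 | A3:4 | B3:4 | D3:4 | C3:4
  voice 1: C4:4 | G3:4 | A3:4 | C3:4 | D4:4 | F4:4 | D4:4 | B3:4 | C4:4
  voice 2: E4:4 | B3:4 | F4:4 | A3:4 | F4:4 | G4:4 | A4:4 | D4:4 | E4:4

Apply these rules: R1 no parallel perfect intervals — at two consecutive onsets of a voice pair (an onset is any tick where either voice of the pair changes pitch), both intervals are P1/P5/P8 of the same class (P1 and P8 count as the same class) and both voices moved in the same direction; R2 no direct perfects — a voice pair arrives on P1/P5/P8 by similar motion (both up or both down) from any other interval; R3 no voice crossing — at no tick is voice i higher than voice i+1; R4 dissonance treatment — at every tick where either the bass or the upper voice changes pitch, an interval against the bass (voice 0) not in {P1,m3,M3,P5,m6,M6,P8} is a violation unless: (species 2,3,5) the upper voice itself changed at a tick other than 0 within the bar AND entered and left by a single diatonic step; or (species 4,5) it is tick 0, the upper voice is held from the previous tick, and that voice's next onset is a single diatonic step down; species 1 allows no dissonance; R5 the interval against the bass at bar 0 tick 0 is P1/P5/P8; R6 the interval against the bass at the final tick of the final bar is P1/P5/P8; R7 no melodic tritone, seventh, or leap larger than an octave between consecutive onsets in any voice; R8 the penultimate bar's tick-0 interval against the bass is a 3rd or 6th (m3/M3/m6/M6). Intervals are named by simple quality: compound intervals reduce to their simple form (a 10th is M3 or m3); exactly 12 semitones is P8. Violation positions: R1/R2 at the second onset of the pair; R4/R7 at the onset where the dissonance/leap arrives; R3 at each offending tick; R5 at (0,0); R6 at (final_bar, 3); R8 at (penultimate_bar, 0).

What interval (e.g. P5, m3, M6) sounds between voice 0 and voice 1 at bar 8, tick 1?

P8

voice 0=C3 voice 1=C4 -> P8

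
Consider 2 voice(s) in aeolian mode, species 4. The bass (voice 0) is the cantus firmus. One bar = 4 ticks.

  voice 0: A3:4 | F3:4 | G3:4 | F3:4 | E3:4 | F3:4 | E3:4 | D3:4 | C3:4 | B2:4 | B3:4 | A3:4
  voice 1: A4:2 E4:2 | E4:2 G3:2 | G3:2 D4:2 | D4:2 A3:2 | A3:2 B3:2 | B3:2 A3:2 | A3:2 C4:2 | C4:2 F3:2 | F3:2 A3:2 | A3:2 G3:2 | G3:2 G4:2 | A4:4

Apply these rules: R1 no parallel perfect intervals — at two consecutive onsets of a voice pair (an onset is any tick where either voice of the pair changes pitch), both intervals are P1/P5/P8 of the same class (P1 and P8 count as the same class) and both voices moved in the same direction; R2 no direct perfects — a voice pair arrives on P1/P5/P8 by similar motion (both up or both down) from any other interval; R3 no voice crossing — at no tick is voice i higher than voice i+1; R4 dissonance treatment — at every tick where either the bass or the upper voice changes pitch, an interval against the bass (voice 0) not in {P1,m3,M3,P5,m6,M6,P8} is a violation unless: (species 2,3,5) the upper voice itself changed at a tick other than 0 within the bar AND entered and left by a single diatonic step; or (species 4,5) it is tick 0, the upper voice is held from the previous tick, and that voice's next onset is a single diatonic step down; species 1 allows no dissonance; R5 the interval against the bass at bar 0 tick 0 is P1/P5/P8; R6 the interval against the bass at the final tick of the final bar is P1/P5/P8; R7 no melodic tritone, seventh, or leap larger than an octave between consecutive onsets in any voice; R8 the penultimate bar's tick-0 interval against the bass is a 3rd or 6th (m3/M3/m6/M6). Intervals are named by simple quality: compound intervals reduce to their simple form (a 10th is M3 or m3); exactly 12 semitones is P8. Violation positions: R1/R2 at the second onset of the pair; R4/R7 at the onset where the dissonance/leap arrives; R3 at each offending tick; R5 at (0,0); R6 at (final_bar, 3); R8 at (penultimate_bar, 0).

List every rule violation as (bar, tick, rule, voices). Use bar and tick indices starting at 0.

(1, 0, R4, (0, 1))
(1, 2, R4, (0, 1))
(4, 0, R4, (0, 1))
(6, 0, R4, (0, 1))
(7, 0, R4, (0, 1))
(8, 0, R4, (0, 1))
(10, 0, R3, (0, 1))
(10, 1, R3, (0, 1))

bar 0: v0=A3 v1=A4 downbeat P8
bar 1: v0=F3 v1=E4 downbeat M7
bar 2: v0=G3 v1=G3 downbeat P1
bar 3: v0=F3 v1=D4 downbeat M6
bar 4: v0=E3 v1=A3 downbeat P4
bar 5: v0=F3 v1=B3 downbeat TT
bar 6: v0=E3 v1=A3 downbeat P4
bar 7: v0=D3 v1=C4 downbeat m7
bar 8: v0=C3 v1=F3 downbeat P4
bar 9: v0=B2 v1=A3 downbeat m7
bar 10: v0=B3 v1=G3 downbeat M3
bar 11: v0=A3 v1=A4 downbeat P8
  -> R4 @ bar 1 tick 0 v(0, 1): F3/E4 M7 untreated
  -> R4 @ bar 1 tick 2 v(0, 1): F3/G3 M2 untreated
  -> R4 @ bar 4 tick 0 v(0, 1): E3/A3 P4 untreated
  -> R4 @ bar 6 tick 0 v(0, 1): E3/A3 P4 untreated
  -> R4 @ bar 7 tick 0 v(0, 1): D3/C4 m7 untreated
  -> R4 @ bar 8 tick 0 v(0, 1): C3/F3 P4 untreated
  -> R3 @ bar 10 tick 0 v(0, 1): B3 above G3
  -> R3 @ bar 10 tick 1 v(0, 1): B3 above G3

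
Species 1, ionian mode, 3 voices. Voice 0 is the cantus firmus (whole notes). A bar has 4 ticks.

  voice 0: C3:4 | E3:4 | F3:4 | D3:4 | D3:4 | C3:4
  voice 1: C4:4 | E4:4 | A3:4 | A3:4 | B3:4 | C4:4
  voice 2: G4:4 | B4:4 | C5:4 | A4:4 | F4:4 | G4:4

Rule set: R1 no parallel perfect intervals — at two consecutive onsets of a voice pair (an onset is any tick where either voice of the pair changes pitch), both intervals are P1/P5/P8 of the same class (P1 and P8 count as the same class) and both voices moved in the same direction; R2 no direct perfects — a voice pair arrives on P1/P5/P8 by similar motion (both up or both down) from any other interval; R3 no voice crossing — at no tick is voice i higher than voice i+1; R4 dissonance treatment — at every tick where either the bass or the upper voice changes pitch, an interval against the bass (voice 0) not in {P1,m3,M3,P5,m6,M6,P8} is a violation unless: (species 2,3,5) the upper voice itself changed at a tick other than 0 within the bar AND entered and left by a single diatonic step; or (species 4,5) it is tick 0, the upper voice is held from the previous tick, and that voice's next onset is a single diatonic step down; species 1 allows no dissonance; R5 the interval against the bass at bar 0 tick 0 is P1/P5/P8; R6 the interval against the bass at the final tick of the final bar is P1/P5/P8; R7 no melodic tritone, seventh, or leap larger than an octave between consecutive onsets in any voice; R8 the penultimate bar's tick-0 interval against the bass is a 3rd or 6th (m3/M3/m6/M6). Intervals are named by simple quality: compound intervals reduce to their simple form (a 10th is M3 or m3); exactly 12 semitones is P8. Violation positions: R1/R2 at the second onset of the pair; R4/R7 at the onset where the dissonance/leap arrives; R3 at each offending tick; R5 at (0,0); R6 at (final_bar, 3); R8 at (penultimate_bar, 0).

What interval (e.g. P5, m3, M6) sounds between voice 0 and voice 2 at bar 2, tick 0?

P5

voice 0=F3 voice 2=C5 -> P5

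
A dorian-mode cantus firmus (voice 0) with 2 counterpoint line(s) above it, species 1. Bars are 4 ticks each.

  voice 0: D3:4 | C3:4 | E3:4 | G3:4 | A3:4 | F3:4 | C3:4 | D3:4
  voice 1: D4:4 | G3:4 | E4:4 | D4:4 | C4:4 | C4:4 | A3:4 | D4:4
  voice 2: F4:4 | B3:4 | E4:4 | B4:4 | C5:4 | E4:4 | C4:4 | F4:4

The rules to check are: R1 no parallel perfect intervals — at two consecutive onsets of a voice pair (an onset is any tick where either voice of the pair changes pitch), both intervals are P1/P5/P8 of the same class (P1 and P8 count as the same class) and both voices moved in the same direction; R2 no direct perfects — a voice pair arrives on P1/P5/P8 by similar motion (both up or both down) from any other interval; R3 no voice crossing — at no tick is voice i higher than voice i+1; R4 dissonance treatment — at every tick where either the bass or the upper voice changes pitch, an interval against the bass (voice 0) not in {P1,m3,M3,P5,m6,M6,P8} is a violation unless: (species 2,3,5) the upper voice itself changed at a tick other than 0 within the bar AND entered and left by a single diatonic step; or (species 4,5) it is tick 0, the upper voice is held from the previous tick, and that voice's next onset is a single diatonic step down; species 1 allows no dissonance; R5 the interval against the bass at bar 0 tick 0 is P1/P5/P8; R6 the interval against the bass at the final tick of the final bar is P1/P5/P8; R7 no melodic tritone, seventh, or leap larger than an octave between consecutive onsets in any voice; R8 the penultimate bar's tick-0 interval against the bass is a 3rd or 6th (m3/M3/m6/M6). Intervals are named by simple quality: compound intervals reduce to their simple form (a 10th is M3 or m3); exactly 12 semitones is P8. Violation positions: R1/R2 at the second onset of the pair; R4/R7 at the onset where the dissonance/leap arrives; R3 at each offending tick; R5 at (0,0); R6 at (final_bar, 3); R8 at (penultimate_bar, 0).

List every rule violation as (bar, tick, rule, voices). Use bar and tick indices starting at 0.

(0, 0, R5, (0, 2))
(1, 0, R2, (0, 1))
(1, 0, R4, (0, 2))
(1, 0, R7, (2,))
(2, 0, R2, (0, 1))
(2, 0, R2, (0, 2))
(2, 0, R2, (1, 2))
(5, 0, R4, (0, 2))
(6, 0, R2, (0, 2))
(6, 0, R8, (0, 2))
(7, 0, R2, (0, 1))
(7, 3, R6, (0, 2))

bar 0: v0=D3 v1=D4 v2=F4 downbeat m3
bar 1: v0=C3 v1=G3 v2=B3 downbeat M7
bar 2: v0=E3 v1=E4 v2=E4 downbeat P8
bar 3: v0=G3 v1=D4 v2=B4 downbeat M3
bar 4: v0=A3 v1=C4 v2=C5 downbeat m3
bar 5: v0=F3 v1=C4 v2=E4 downbeat M7
bar 6: v0=C3 v1=A3 v2=C4 downbeat P8
bar 7: v0=D3 v1=D4 v2=F4 downbeat m3
  -> R5 @ bar 0 tick 0 v(0, 2): opens on m3
  -> R2 @ bar 1 tick 0 v(0, 1): D3/D4 P8 -> C3/G3 P5 similar
  -> R4 @ bar 1 tick 0 v(0, 2): C3/B3 M7 untreated
  -> R7 @ bar 1 tick 0 v(2,): F4->B3 leap 6st
  -> R2 @ bar 2 tick 0 v(0, 1): C3/G3 P5 -> E3/E4 P8 similar
  -> R2 @ bar 2 tick 0 v(0, 2): C3/B3 M7 -> E3/E4 P8 similar
  -> R2 @ bar 2 tick 0 v(1, 2): G3/B3 M3 -> E4/E4 P1 similar
  -> R4 @ bar 5 tick 0 v(0, 2): F3/E4 M7 untreated
  -> R2 @ bar 6 tick 0 v(0, 2): F3/E4 M7 -> C3/C4 P8 similar
  -> R8 @ bar 6 tick 0 v(0, 2): penult P8 not 3rd/6th
  -> R2 @ bar 7 tick 0 v(0, 1): C3/A3 M6 -> D3/D4 P8 similar
  -> R6 @ bar 7 tick 3 v(0, 2): closes on m3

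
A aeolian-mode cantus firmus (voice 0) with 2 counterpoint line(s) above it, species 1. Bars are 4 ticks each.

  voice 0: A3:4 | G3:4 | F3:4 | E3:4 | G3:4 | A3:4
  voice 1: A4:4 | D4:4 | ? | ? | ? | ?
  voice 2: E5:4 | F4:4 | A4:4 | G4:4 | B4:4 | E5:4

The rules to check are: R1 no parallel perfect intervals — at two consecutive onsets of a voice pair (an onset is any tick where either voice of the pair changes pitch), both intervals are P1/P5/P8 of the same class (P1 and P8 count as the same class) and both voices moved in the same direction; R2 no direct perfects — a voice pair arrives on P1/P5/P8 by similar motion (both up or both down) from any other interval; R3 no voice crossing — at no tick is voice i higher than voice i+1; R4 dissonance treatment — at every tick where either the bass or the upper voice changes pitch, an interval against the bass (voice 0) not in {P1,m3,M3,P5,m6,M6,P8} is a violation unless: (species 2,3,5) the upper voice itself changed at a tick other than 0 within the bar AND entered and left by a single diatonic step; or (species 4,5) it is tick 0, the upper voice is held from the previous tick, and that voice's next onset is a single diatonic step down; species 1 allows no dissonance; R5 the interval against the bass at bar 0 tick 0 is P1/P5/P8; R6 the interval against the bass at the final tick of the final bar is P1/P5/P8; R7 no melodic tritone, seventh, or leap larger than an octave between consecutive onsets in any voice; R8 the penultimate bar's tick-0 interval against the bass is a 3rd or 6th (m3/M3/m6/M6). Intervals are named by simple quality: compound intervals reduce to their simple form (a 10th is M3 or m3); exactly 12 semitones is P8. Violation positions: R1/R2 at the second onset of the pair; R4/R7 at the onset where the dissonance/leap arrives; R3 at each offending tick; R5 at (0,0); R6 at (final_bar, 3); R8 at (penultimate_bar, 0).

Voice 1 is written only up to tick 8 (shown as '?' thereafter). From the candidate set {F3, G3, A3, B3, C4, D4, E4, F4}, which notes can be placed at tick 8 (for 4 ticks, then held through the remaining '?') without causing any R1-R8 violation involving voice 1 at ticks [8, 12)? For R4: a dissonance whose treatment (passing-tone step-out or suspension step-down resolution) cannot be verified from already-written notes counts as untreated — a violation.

{A3, D4, F4}

F3: violates R2
G3: violates R4
A3: legal
B3: violates R4
C4: violates R1
D4: legal
E4: violates R4
F4: legal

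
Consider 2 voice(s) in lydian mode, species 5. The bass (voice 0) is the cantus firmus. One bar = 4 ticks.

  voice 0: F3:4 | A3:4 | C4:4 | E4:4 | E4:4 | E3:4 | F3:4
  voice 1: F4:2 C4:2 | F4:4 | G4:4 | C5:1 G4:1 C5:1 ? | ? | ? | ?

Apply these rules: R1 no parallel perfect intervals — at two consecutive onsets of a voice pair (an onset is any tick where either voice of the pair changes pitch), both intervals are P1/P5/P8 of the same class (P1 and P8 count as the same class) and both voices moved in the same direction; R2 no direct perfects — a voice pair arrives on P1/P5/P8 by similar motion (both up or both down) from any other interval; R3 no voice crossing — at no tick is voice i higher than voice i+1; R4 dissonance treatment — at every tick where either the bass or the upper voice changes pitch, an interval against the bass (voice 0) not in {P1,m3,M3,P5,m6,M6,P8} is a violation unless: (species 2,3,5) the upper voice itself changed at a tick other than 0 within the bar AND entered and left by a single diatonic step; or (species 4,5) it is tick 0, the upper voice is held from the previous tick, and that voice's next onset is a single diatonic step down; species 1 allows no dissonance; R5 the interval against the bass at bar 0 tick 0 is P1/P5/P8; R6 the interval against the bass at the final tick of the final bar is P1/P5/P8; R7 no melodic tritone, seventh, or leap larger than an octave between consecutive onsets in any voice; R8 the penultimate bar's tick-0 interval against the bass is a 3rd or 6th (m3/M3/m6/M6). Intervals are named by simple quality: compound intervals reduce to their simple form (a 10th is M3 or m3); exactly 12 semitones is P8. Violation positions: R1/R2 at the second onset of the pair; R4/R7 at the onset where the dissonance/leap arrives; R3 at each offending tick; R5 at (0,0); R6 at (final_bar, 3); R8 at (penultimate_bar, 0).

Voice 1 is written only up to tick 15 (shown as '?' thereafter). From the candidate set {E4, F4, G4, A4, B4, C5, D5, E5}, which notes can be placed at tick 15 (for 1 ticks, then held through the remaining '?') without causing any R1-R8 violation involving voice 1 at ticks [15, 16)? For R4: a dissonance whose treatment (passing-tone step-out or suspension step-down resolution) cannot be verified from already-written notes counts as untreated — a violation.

{B4, C5, E4, E5, G4}

E4: legal
F4: violates R4
G4: legal
A4: violates R4
B4: legal
C5: legal
D5: violates R4
E5: legal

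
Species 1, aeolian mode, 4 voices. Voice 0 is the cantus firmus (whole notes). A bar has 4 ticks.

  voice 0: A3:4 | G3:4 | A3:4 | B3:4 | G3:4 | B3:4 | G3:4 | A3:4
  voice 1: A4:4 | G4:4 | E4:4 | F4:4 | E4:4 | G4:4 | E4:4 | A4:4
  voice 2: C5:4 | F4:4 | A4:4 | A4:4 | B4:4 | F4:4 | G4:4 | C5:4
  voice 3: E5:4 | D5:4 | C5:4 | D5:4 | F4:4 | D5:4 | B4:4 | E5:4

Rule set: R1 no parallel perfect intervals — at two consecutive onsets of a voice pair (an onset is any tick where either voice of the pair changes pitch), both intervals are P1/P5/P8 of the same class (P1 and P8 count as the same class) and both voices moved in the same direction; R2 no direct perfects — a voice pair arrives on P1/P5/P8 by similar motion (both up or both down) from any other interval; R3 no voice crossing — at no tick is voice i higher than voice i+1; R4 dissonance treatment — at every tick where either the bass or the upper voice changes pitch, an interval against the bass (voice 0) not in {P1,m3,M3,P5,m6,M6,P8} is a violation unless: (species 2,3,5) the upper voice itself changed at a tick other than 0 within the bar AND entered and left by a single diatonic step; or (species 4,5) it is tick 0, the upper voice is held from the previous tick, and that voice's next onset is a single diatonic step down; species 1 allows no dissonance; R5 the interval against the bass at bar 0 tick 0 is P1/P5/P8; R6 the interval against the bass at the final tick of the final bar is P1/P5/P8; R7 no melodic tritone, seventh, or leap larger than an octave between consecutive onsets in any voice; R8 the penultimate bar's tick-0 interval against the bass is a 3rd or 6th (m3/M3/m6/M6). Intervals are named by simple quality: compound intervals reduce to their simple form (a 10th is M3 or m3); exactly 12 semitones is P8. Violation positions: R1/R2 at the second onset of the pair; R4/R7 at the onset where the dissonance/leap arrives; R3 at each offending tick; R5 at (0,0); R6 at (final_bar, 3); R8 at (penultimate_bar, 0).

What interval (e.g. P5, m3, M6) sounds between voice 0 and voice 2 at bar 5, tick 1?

voice 0=B3 voice 2=F4 -> TT

TT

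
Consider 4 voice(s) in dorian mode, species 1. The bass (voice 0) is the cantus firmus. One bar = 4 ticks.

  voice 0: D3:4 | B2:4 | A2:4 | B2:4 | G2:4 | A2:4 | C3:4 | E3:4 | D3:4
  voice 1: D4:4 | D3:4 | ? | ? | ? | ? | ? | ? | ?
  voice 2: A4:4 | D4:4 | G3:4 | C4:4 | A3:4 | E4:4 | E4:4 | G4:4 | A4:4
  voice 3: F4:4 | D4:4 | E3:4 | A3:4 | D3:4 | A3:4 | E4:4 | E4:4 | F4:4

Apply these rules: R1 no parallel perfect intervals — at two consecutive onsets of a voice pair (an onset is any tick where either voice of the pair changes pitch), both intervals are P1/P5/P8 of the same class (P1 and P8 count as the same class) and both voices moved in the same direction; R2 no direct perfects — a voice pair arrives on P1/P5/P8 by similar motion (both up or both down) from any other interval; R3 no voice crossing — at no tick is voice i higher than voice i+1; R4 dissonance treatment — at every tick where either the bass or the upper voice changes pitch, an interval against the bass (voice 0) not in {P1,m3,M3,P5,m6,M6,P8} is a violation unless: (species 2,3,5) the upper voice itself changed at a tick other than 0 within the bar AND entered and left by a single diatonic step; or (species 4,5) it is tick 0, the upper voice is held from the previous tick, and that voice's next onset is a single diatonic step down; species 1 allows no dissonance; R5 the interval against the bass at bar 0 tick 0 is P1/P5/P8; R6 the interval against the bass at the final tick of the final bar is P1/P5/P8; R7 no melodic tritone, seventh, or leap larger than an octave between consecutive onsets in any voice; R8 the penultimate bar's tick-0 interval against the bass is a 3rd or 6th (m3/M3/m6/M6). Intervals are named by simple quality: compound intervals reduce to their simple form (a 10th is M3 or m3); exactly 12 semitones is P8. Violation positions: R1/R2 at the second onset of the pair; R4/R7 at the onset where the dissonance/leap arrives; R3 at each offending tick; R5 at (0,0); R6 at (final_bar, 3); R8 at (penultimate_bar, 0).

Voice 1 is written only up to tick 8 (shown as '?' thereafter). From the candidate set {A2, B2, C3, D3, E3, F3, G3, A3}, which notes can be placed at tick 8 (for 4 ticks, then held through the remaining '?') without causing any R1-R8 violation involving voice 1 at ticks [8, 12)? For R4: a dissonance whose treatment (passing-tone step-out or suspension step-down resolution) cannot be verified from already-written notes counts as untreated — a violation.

{E3, F3}

A2: violates R2
B2: violates R4
C3: violates R2
D3: violates R4
E3: legal
F3: legal
G3: violates R4
A3: violates R3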